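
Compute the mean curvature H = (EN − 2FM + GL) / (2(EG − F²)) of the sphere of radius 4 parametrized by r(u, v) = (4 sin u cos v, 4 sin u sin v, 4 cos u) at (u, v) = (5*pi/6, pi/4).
H = -1/4

With E = 16, F = 0, G = 16*sin(u)^2, L = -4*sin(u)/Abs(sin(u)), M = 0, N = -4*sin(u)^3/Abs(sin(u)), assemble
  H = (EN − 2FM + GL) / (2(EG − F²)) = -sin(u)/(4*Abs(sin(u))).
At (u, v) = (5*pi/6, pi/4): H = -1/4.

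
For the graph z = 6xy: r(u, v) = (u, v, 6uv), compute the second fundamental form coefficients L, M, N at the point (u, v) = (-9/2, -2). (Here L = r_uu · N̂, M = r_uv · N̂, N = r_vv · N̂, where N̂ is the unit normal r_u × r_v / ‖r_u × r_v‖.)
L = 0;  M = 3*sqrt(874)/437;  N = 0

Compute the unit normal N̂(u, v) = (-6*v/sqrt(36*u^2 + 36*v^2 + 1), -6*u/sqrt(36*u^2 + 36*v^2 + 1), 1/sqrt(36*u^2 + 36*v^2 + 1)), and the second partials r_uu, r_uv, r_vv. Take dot products:
  L(u, v) = r_uu · N̂ = 0,
  M(u, v) = r_uv · N̂ = 6/sqrt(36*u^2 + 36*v^2 + 1),
  N(u, v) = r_vv · N̂ = 0.
Evaluating at (u, v) = (-9/2, -2):
  L = 0, M = 3*sqrt(874)/437, N = 0.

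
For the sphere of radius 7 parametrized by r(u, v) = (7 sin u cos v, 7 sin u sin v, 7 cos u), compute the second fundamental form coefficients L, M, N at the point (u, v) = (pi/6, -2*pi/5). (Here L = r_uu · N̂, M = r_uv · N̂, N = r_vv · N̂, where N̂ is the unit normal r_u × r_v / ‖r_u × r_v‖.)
L = -7;  M = 0;  N = -7/4

Compute the unit normal N̂(u, v) = (sin(u)^2*cos(v)/Abs(sin(u)), sin(u)^2*sin(v)/Abs(sin(u)), sin(2*u)/(2*Abs(sin(u)))), and the second partials r_uu, r_uv, r_vv. Take dot products:
  L(u, v) = r_uu · N̂ = -7*sin(u)/Abs(sin(u)),
  M(u, v) = r_uv · N̂ = 0,
  N(u, v) = r_vv · N̂ = -7*sin(u)^3/Abs(sin(u)).
Evaluating at (u, v) = (pi/6, -2*pi/5):
  L = -7, M = 0, N = -7/4.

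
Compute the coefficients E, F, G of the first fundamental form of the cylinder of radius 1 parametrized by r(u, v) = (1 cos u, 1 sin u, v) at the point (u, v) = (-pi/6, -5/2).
E = 1;  F = 0;  G = 1

Partials: r_u = (-sin(u), cos(u), 0), r_v = (0, 0, 1). As functions of (u, v):
  E = r_u · r_u = 1,
  F = r_u · r_v = 0,
  G = r_v · r_v = 1.
Evaluating at (u, v) = (-pi/6, -5/2): E = 1, F = 0, G = 1.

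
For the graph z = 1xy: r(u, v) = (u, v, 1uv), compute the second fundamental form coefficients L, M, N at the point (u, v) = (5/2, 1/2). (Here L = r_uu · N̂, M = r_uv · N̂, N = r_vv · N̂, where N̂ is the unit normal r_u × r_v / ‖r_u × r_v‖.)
L = 0;  M = sqrt(30)/15;  N = 0

Compute the unit normal N̂(u, v) = (-v/sqrt(u^2 + v^2 + 1), -u/sqrt(u^2 + v^2 + 1), 1/sqrt(u^2 + v^2 + 1)), and the second partials r_uu, r_uv, r_vv. Take dot products:
  L(u, v) = r_uu · N̂ = 0,
  M(u, v) = r_uv · N̂ = 1/sqrt(u^2 + v^2 + 1),
  N(u, v) = r_vv · N̂ = 0.
Evaluating at (u, v) = (5/2, 1/2):
  L = 0, M = sqrt(30)/15, N = 0.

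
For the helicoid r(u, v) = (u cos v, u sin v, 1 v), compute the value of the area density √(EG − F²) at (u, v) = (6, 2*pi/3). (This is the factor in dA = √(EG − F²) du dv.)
√(EG − F²)|_{(6, 2*pi/3)} = sqrt(37)

E = 1, F = 0, G = u^2 + 1, so EG − F² = u^2 + 1. Taking the positive square root: √(EG − F²) = sqrt(u^2 + 1). At (u, v) = (6, 2*pi/3): sqrt(37).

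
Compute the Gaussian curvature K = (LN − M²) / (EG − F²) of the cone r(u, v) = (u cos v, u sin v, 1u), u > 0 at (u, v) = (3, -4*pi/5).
K = 0

Coefficients of the first fundamental form: E = 2, F = 0, G = u^2.
Coefficients of the second fundamental form: L = 0, M = 0, N = sqrt(2)*u^2/(2*Abs(u)).
Assemble K = (LN − M²)/(EG − F²) = 0. At (u, v) = (3, -4*pi/5): K = 0.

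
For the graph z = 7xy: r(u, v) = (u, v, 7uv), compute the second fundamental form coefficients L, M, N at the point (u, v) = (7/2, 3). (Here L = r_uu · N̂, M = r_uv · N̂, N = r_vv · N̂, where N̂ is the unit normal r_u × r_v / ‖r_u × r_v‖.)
L = 0;  M = 14*sqrt(4169)/4169;  N = 0

Compute the unit normal N̂(u, v) = (-7*v/sqrt(49*u^2 + 49*v^2 + 1), -7*u/sqrt(49*u^2 + 49*v^2 + 1), 1/sqrt(49*u^2 + 49*v^2 + 1)), and the second partials r_uu, r_uv, r_vv. Take dot products:
  L(u, v) = r_uu · N̂ = 0,
  M(u, v) = r_uv · N̂ = 7/sqrt(49*u^2 + 49*v^2 + 1),
  N(u, v) = r_vv · N̂ = 0.
Evaluating at (u, v) = (7/2, 3):
  L = 0, M = 14*sqrt(4169)/4169, N = 0.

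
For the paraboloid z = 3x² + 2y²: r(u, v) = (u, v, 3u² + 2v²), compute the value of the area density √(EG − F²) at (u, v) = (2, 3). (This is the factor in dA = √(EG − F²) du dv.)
√(EG − F²)|_{(2, 3)} = 17

E = 36*u^2 + 1, F = 24*u*v, G = 16*v^2 + 1, so EG − F² = 36*u^2 + 16*v^2 + 1. Taking the positive square root: √(EG − F²) = sqrt(36*u^2 + 16*v^2 + 1). At (u, v) = (2, 3): 17.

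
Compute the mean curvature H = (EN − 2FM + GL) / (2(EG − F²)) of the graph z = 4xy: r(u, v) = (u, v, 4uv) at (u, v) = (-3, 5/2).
H = 96*sqrt(5)/1715

With E = 16*v^2 + 1, F = 16*u*v, G = 16*u^2 + 1, L = 0, M = 4/sqrt(16*u^2 + 16*v^2 + 1), N = 0, assemble
  H = (EN − 2FM + GL) / (2(EG − F²)) = -64*u*v/(16*u^2 + 16*v^2 + 1)^(3/2).
At (u, v) = (-3, 5/2): H = 96*sqrt(5)/1715.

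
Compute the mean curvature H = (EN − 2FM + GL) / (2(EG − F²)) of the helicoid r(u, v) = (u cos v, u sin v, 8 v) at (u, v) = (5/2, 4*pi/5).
H = 0

With E = 1, F = 0, G = u^2 + 64, L = 0, M = -8/sqrt(u^2 + 64), N = 0, assemble
  H = (EN − 2FM + GL) / (2(EG − F²)) = 0.
At (u, v) = (5/2, 4*pi/5): H = 0.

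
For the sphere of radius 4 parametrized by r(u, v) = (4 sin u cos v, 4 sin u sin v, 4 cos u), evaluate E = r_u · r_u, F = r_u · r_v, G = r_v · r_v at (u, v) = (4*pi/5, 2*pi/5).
E = 16;  F = 0;  G = 10 - 2*sqrt(5)

Partials: r_u = (4*cos(u)*cos(v), 4*sin(v)*cos(u), -4*sin(u)), r_v = (-4*sin(u)*sin(v), 4*sin(u)*cos(v), 0). As functions of (u, v):
  E = r_u · r_u = 16,
  F = r_u · r_v = 0,
  G = r_v · r_v = 16*sin(u)^2.
Evaluating at (u, v) = (4*pi/5, 2*pi/5): E = 16, F = 0, G = 10 - 2*sqrt(5).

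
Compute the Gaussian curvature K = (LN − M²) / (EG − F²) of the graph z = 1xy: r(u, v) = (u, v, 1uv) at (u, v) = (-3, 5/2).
K = -16/4225

Coefficients of the first fundamental form: E = v^2 + 1, F = u*v, G = u^2 + 1.
Coefficients of the second fundamental form: L = 0, M = 1/sqrt(u^2 + v^2 + 1), N = 0.
Assemble K = (LN − M²)/(EG − F²) = 1/((u^2*v^2 - (u^2 + 1)*(v^2 + 1))*(u^2 + v^2 + 1)). At (u, v) = (-3, 5/2): K = -16/4225.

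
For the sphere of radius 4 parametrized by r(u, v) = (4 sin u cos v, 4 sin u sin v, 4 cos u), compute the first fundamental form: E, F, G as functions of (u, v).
E = 16;  F = 0;  G = 16*sin(u)^2

Compute partials: r_u = (4*cos(u)*cos(v), 4*sin(v)*cos(u), -4*sin(u)), r_v = (-4*sin(u)*sin(v), 4*sin(u)*cos(v), 0). Then
  E = r_u · r_u = 16,
  F = r_u · r_v = 0,
  G = r_v · r_v = 16*sin(u)^2.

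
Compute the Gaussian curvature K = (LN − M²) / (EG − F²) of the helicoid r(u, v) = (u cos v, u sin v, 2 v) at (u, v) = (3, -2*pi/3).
K = -4/169

Coefficients of the first fundamental form: E = 1, F = 0, G = u^2 + 4.
Coefficients of the second fundamental form: L = 0, M = -2/sqrt(u^2 + 4), N = 0.
Assemble K = (LN − M²)/(EG − F²) = -4/(u^2 + 4)^2. At (u, v) = (3, -2*pi/3): K = -4/169.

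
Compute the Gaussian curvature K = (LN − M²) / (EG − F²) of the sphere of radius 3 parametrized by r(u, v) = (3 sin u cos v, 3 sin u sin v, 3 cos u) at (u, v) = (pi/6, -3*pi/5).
K = 1/9

Coefficients of the first fundamental form: E = 9, F = 0, G = 9*sin(u)^2.
Coefficients of the second fundamental form: L = -3*sin(u)/Abs(sin(u)), M = 0, N = -3*sin(u)^3/Abs(sin(u)).
Assemble K = (LN − M²)/(EG − F²) = 1/9. At (u, v) = (pi/6, -3*pi/5): K = 1/9.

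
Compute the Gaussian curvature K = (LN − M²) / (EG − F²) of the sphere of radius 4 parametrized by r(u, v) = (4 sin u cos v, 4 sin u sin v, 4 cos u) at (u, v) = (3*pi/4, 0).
K = 1/16

Coefficients of the first fundamental form: E = 16, F = 0, G = 16*sin(u)^2.
Coefficients of the second fundamental form: L = -4*sin(u)/Abs(sin(u)), M = 0, N = -4*sin(u)^3/Abs(sin(u)).
Assemble K = (LN − M²)/(EG − F²) = 1/16. At (u, v) = (3*pi/4, 0): K = 1/16.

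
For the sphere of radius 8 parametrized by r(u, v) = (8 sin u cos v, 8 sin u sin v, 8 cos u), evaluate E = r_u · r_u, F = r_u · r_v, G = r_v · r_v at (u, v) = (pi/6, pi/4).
E = 64;  F = 0;  G = 16

Partials: r_u = (8*cos(u)*cos(v), 8*sin(v)*cos(u), -8*sin(u)), r_v = (-8*sin(u)*sin(v), 8*sin(u)*cos(v), 0). As functions of (u, v):
  E = r_u · r_u = 64,
  F = r_u · r_v = 0,
  G = r_v · r_v = 64*sin(u)^2.
Evaluating at (u, v) = (pi/6, pi/4): E = 64, F = 0, G = 16.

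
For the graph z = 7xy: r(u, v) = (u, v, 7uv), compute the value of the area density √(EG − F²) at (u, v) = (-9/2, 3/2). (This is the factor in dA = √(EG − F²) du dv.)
√(EG − F²)|_{(-9/2, 3/2)} = sqrt(4414)/2

E = 49*v^2 + 1, F = 49*u*v, G = 49*u^2 + 1, so EG − F² = 49*u^2 + 49*v^2 + 1. Taking the positive square root: √(EG − F²) = sqrt(49*u^2 + 49*v^2 + 1). At (u, v) = (-9/2, 3/2): sqrt(4414)/2.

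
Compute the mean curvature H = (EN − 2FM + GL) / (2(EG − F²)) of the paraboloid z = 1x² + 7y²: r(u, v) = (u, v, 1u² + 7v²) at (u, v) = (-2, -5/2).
H = 1345*sqrt(138)/514188

With E = 4*u^2 + 1, F = 28*u*v, G = 196*v^2 + 1, L = 2/sqrt(4*u^2 + 196*v^2 + 1), M = 0, N = 14/sqrt(4*u^2 + 196*v^2 + 1), assemble
  H = (EN − 2FM + GL) / (2(EG − F²)) = 4*(7*u^2 + 49*v^2 + 2)/(4*u^2 + 196*v^2 + 1)^(3/2).
At (u, v) = (-2, -5/2): H = 1345*sqrt(138)/514188.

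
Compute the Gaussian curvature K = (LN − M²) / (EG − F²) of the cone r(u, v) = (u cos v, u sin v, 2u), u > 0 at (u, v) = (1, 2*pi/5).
K = 0

Coefficients of the first fundamental form: E = 5, F = 0, G = u^2.
Coefficients of the second fundamental form: L = 0, M = 0, N = 2*sqrt(5)*u^2/(5*Abs(u)).
Assemble K = (LN − M²)/(EG − F²) = 0. At (u, v) = (1, 2*pi/5): K = 0.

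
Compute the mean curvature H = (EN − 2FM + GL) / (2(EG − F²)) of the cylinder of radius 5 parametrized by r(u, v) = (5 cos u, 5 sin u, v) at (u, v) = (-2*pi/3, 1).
H = -1/10

With E = 25, F = 0, G = 1, L = -5, M = 0, N = 0, assemble
  H = (EN − 2FM + GL) / (2(EG − F²)) = -1/10.
At (u, v) = (-2*pi/3, 1): H = -1/10.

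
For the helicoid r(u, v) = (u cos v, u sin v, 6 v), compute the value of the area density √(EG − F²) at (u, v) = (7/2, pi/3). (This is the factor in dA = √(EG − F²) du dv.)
√(EG − F²)|_{(7/2, pi/3)} = sqrt(193)/2

E = 1, F = 0, G = u^2 + 36, so EG − F² = u^2 + 36. Taking the positive square root: √(EG − F²) = sqrt(u^2 + 36). At (u, v) = (7/2, pi/3): sqrt(193)/2.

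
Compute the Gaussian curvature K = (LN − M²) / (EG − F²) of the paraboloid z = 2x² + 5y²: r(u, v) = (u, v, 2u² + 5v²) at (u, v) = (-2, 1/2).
K = 2/405

Coefficients of the first fundamental form: E = 16*u^2 + 1, F = 40*u*v, G = 100*v^2 + 1.
Coefficients of the second fundamental form: L = 4/sqrt(16*u^2 + 100*v^2 + 1), M = 0, N = 10/sqrt(16*u^2 + 100*v^2 + 1).
Assemble K = (LN − M²)/(EG − F²) = 40/(256*u^4 + 3200*u^2*v^2 + 32*u^2 + 10000*v^4 + 200*v^2 + 1). At (u, v) = (-2, 1/2): K = 2/405.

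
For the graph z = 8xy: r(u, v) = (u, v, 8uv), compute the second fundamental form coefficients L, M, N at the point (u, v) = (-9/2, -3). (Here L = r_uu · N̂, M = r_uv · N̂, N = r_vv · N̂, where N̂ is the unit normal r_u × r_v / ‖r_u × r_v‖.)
L = 0;  M = 8*sqrt(1873)/1873;  N = 0

Compute the unit normal N̂(u, v) = (-8*v/sqrt(64*u^2 + 64*v^2 + 1), -8*u/sqrt(64*u^2 + 64*v^2 + 1), 1/sqrt(64*u^2 + 64*v^2 + 1)), and the second partials r_uu, r_uv, r_vv. Take dot products:
  L(u, v) = r_uu · N̂ = 0,
  M(u, v) = r_uv · N̂ = 8/sqrt(64*u^2 + 64*v^2 + 1),
  N(u, v) = r_vv · N̂ = 0.
Evaluating at (u, v) = (-9/2, -3):
  L = 0, M = 8*sqrt(1873)/1873, N = 0.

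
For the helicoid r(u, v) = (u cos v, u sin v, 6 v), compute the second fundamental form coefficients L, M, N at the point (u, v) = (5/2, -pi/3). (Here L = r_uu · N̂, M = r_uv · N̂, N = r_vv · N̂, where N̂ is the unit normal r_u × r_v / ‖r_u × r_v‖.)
L = 0;  M = -12/13;  N = 0

Compute the unit normal N̂(u, v) = (6*sin(v)/sqrt(u^2 + 36), -6*cos(v)/sqrt(u^2 + 36), u/sqrt(u^2 + 36)), and the second partials r_uu, r_uv, r_vv. Take dot products:
  L(u, v) = r_uu · N̂ = 0,
  M(u, v) = r_uv · N̂ = -6/sqrt(u^2 + 36),
  N(u, v) = r_vv · N̂ = 0.
Evaluating at (u, v) = (5/2, -pi/3):
  L = 0, M = -12/13, N = 0.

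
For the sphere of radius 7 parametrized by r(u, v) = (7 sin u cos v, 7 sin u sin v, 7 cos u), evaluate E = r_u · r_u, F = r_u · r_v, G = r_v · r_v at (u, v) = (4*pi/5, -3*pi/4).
E = 49;  F = 0;  G = 245/8 - 49*sqrt(5)/8

Partials: r_u = (7*cos(u)*cos(v), 7*sin(v)*cos(u), -7*sin(u)), r_v = (-7*sin(u)*sin(v), 7*sin(u)*cos(v), 0). As functions of (u, v):
  E = r_u · r_u = 49,
  F = r_u · r_v = 0,
  G = r_v · r_v = 49*sin(u)^2.
Evaluating at (u, v) = (4*pi/5, -3*pi/4): E = 49, F = 0, G = 245/8 - 49*sqrt(5)/8.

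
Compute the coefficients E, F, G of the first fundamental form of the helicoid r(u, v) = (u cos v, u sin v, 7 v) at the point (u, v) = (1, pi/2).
E = 1;  F = 0;  G = 50

Partials: r_u = (cos(v), sin(v), 0), r_v = (-u*sin(v), u*cos(v), 7). As functions of (u, v):
  E = r_u · r_u = 1,
  F = r_u · r_v = 0,
  G = r_v · r_v = u^2 + 49.
Evaluating at (u, v) = (1, pi/2): E = 1, F = 0, G = 50.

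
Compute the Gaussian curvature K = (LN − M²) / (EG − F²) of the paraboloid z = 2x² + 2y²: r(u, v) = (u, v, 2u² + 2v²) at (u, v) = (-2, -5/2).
K = 16/27225

Coefficients of the first fundamental form: E = 16*u^2 + 1, F = 16*u*v, G = 16*v^2 + 1.
Coefficients of the second fundamental form: L = 4/sqrt(16*u^2 + 16*v^2 + 1), M = 0, N = 4/sqrt(16*u^2 + 16*v^2 + 1).
Assemble K = (LN − M²)/(EG − F²) = 16/(256*u^4 + 512*u^2*v^2 + 32*u^2 + 256*v^4 + 32*v^2 + 1). At (u, v) = (-2, -5/2): K = 16/27225.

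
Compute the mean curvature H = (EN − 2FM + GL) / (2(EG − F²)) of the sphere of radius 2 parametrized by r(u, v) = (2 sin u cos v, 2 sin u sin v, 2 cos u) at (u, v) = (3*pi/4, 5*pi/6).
H = -1/2

With E = 4, F = 0, G = 4*sin(u)^2, L = -2*sin(u)/Abs(sin(u)), M = 0, N = -2*sin(u)^3/Abs(sin(u)), assemble
  H = (EN − 2FM + GL) / (2(EG − F²)) = -sin(u)/(2*Abs(sin(u))).
At (u, v) = (3*pi/4, 5*pi/6): H = -1/2.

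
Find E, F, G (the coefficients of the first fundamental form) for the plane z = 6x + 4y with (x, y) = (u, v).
E = 37;  F = 24;  G = 17

Compute partials: r_u = (1, 0, 6), r_v = (0, 1, 4). Then
  E = r_u · r_u = 37,
  F = r_u · r_v = 24,
  G = r_v · r_v = 17.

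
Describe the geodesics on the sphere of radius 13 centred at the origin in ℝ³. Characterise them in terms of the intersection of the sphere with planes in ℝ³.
Geodesics on the sphere of radius 13 are great circles — circles of radius 13 obtained as the intersection of the sphere with planes through the origin (the centre of the sphere).

A curve α(t) of nonzero constant speed on the sphere of radius 13 is a geodesic iff its acceleration α̈ is everywhere normal to the surface, i.e. parallel to the radial vector α(t). Then d/dt(α × α̇) = α̇ × α̇ + α × α̈ = 0, so α × α̇ is a constant vector n ≠ 0 and α(t) · n = 0 for all t: α lies in the plane through the origin with normal n. The intersection of that plane with the sphere is a circle of radius 13 (a great circle). Conversely, a great circle traversed at constant speed has centripetal acceleration pointing at the origin, hence normal to the sphere, so every great circle is a geodesic.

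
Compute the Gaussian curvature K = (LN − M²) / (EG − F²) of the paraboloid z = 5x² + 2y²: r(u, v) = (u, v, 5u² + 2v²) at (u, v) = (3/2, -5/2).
K = 10/26569

Coefficients of the first fundamental form: E = 100*u^2 + 1, F = 40*u*v, G = 16*v^2 + 1.
Coefficients of the second fundamental form: L = 10/sqrt(100*u^2 + 16*v^2 + 1), M = 0, N = 4/sqrt(100*u^2 + 16*v^2 + 1).
Assemble K = (LN − M²)/(EG − F²) = 40/(10000*u^4 + 3200*u^2*v^2 + 200*u^2 + 256*v^4 + 32*v^2 + 1). At (u, v) = (3/2, -5/2): K = 10/26569.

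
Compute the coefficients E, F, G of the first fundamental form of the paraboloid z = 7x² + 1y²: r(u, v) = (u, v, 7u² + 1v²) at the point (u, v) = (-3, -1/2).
E = 1765;  F = 42;  G = 2

Partials: r_u = (1, 0, 14*u), r_v = (0, 1, 2*v). As functions of (u, v):
  E = r_u · r_u = 196*u^2 + 1,
  F = r_u · r_v = 28*u*v,
  G = r_v · r_v = 4*v^2 + 1.
Evaluating at (u, v) = (-3, -1/2): E = 1765, F = 42, G = 2.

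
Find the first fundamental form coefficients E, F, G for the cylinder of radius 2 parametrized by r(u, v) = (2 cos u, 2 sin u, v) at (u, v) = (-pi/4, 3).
E = 4;  F = 0;  G = 1

Partials: r_u = (-2*sin(u), 2*cos(u), 0), r_v = (0, 0, 1). As functions of (u, v):
  E = r_u · r_u = 4,
  F = r_u · r_v = 0,
  G = r_v · r_v = 1.
Evaluating at (u, v) = (-pi/4, 3): E = 4, F = 0, G = 1.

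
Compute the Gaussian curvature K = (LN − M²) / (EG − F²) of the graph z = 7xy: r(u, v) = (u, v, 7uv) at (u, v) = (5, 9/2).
K = -784/78730129

Coefficients of the first fundamental form: E = 49*v^2 + 1, F = 49*u*v, G = 49*u^2 + 1.
Coefficients of the second fundamental form: L = 0, M = 7/sqrt(49*u^2 + 49*v^2 + 1), N = 0.
Assemble K = (LN − M²)/(EG − F²) = -49/(2401*u^4 + 4802*u^2*v^2 + 98*u^2 + 2401*v^4 + 98*v^2 + 1). At (u, v) = (5, 9/2): K = -784/78730129.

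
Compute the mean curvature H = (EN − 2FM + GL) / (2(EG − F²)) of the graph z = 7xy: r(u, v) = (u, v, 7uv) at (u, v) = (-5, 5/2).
H = 34300*sqrt(681)/12521547

With E = 49*v^2 + 1, F = 49*u*v, G = 49*u^2 + 1, L = 0, M = 7/sqrt(49*u^2 + 49*v^2 + 1), N = 0, assemble
  H = (EN − 2FM + GL) / (2(EG − F²)) = -343*u*v/(49*u^2 + 49*v^2 + 1)^(3/2).
At (u, v) = (-5, 5/2): H = 34300*sqrt(681)/12521547.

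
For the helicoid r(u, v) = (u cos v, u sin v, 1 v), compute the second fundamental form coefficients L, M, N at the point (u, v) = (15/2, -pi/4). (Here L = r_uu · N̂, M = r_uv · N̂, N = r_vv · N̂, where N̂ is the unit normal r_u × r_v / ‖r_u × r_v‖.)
L = 0;  M = -2*sqrt(229)/229;  N = 0

Compute the unit normal N̂(u, v) = (sin(v)/sqrt(u^2 + 1), -cos(v)/sqrt(u^2 + 1), u/sqrt(u^2 + 1)), and the second partials r_uu, r_uv, r_vv. Take dot products:
  L(u, v) = r_uu · N̂ = 0,
  M(u, v) = r_uv · N̂ = -1/sqrt(u^2 + 1),
  N(u, v) = r_vv · N̂ = 0.
Evaluating at (u, v) = (15/2, -pi/4):
  L = 0, M = -2*sqrt(229)/229, N = 0.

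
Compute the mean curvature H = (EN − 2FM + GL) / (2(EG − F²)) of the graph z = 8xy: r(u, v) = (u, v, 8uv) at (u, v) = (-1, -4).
H = -2048/35937

With E = 64*v^2 + 1, F = 64*u*v, G = 64*u^2 + 1, L = 0, M = 8/sqrt(64*u^2 + 64*v^2 + 1), N = 0, assemble
  H = (EN − 2FM + GL) / (2(EG − F²)) = -512*u*v/(64*u^2 + 64*v^2 + 1)^(3/2).
At (u, v) = (-1, -4): H = -2048/35937.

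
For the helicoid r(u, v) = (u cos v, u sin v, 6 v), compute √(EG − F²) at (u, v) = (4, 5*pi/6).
√(EG − F²)|_{(4, 5*pi/6)} = 2*sqrt(13)

E = 1, F = 0, G = u^2 + 36; EG − F² = u^2 + 36; √(EG − F²) = sqrt(u^2 + 36). At the given point: 2*sqrt(13).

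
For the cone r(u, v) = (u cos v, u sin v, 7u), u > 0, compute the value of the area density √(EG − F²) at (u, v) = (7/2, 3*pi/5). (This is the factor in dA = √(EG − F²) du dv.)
√(EG − F²)|_{(7/2, 3*pi/5)} = 35*sqrt(2)/2

E = 50, F = 0, G = u^2, so EG − F² = 50*u^2. Taking the positive square root: √(EG − F²) = 5*sqrt(2)*Abs(u). At (u, v) = (7/2, 3*pi/5): 35*sqrt(2)/2.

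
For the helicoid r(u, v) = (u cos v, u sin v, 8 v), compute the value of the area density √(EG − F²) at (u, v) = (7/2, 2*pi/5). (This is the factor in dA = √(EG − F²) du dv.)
√(EG − F²)|_{(7/2, 2*pi/5)} = sqrt(305)/2

E = 1, F = 0, G = u^2 + 64, so EG − F² = u^2 + 64. Taking the positive square root: √(EG − F²) = sqrt(u^2 + 64). At (u, v) = (7/2, 2*pi/5): sqrt(305)/2.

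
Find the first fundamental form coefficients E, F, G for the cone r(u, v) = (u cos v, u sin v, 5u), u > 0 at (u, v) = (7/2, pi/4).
E = 26;  F = 0;  G = 49/4

Partials: r_u = (cos(v), sin(v), 5), r_v = (-u*sin(v), u*cos(v), 0). As functions of (u, v):
  E = r_u · r_u = 26,
  F = r_u · r_v = 0,
  G = r_v · r_v = u^2.
Evaluating at (u, v) = (7/2, pi/4): E = 26, F = 0, G = 49/4.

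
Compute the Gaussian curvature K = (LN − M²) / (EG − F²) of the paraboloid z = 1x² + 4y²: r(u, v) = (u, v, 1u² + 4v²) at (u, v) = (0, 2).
K = 16/66049

Coefficients of the first fundamental form: E = 4*u^2 + 1, F = 16*u*v, G = 64*v^2 + 1.
Coefficients of the second fundamental form: L = 2/sqrt(4*u^2 + 64*v^2 + 1), M = 0, N = 8/sqrt(4*u^2 + 64*v^2 + 1).
Assemble K = (LN − M²)/(EG − F²) = 16/(16*u^4 + 512*u^2*v^2 + 8*u^2 + 4096*v^4 + 128*v^2 + 1). At (u, v) = (0, 2): K = 16/66049.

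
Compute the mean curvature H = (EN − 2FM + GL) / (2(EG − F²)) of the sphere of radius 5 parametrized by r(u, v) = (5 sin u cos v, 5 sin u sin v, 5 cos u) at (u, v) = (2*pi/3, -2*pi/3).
H = -1/5

With E = 25, F = 0, G = 25*sin(u)^2, L = -5*sin(u)/Abs(sin(u)), M = 0, N = -5*sin(u)^3/Abs(sin(u)), assemble
  H = (EN − 2FM + GL) / (2(EG − F²)) = -sin(u)/(5*Abs(sin(u))).
At (u, v) = (2*pi/3, -2*pi/3): H = -1/5.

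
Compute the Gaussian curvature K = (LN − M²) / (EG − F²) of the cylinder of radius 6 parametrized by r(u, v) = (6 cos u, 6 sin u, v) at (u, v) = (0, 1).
K = 0

Coefficients of the first fundamental form: E = 36, F = 0, G = 1.
Coefficients of the second fundamental form: L = -6, M = 0, N = 0.
Assemble K = (LN − M²)/(EG − F²) = 0. At (u, v) = (0, 1): K = 0.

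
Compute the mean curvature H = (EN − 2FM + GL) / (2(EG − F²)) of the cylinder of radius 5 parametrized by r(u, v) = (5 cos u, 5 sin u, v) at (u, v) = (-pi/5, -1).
H = -1/10

With E = 25, F = 0, G = 1, L = -5, M = 0, N = 0, assemble
  H = (EN − 2FM + GL) / (2(EG − F²)) = -1/10.
At (u, v) = (-pi/5, -1): H = -1/10.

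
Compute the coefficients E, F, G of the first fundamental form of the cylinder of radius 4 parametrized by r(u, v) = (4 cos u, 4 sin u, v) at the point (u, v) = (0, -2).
E = 16;  F = 0;  G = 1

Partials: r_u = (-4*sin(u), 4*cos(u), 0), r_v = (0, 0, 1). As functions of (u, v):
  E = r_u · r_u = 16,
  F = r_u · r_v = 0,
  G = r_v · r_v = 1.
Evaluating at (u, v) = (0, -2): E = 16, F = 0, G = 1.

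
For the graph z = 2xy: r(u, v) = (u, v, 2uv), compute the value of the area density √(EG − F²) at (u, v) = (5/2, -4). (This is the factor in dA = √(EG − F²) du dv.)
√(EG − F²)|_{(5/2, -4)} = 3*sqrt(10)

E = 4*v^2 + 1, F = 4*u*v, G = 4*u^2 + 1, so EG − F² = 4*u^2 + 4*v^2 + 1. Taking the positive square root: √(EG − F²) = sqrt(4*u^2 + 4*v^2 + 1). At (u, v) = (5/2, -4): 3*sqrt(10).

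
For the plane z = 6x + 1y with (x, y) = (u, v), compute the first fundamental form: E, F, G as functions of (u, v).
E = 37;  F = 6;  G = 2

Compute partials: r_u = (1, 0, 6), r_v = (0, 1, 1). Then
  E = r_u · r_u = 37,
  F = r_u · r_v = 6,
  G = r_v · r_v = 2.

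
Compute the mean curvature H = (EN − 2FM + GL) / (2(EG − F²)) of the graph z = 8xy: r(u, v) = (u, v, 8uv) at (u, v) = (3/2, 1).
H = -768*sqrt(209)/43681

With E = 64*v^2 + 1, F = 64*u*v, G = 64*u^2 + 1, L = 0, M = 8/sqrt(64*u^2 + 64*v^2 + 1), N = 0, assemble
  H = (EN − 2FM + GL) / (2(EG − F²)) = -512*u*v/(64*u^2 + 64*v^2 + 1)^(3/2).
At (u, v) = (3/2, 1): H = -768*sqrt(209)/43681.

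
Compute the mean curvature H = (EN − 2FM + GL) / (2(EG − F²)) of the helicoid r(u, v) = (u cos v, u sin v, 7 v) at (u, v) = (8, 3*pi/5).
H = 0

With E = 1, F = 0, G = u^2 + 49, L = 0, M = -7/sqrt(u^2 + 49), N = 0, assemble
  H = (EN − 2FM + GL) / (2(EG − F²)) = 0.
At (u, v) = (8, 3*pi/5): H = 0.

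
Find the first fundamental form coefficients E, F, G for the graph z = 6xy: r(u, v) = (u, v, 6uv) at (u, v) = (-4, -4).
E = 577;  F = 576;  G = 577

Partials: r_u = (1, 0, 6*v), r_v = (0, 1, 6*u). As functions of (u, v):
  E = r_u · r_u = 36*v^2 + 1,
  F = r_u · r_v = 36*u*v,
  G = r_v · r_v = 36*u^2 + 1.
Evaluating at (u, v) = (-4, -4): E = 577, F = 576, G = 577.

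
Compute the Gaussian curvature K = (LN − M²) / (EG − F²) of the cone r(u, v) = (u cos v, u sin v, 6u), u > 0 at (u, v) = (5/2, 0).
K = 0

Coefficients of the first fundamental form: E = 37, F = 0, G = u^2.
Coefficients of the second fundamental form: L = 0, M = 0, N = 6*sqrt(37)*u^2/(37*Abs(u)).
Assemble K = (LN − M²)/(EG − F²) = 0. At (u, v) = (5/2, 0): K = 0.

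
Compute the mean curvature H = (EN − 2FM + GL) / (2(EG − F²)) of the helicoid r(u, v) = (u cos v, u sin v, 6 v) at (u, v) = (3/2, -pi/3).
H = 0

With E = 1, F = 0, G = u^2 + 36, L = 0, M = -6/sqrt(u^2 + 36), N = 0, assemble
  H = (EN − 2FM + GL) / (2(EG − F²)) = 0.
At (u, v) = (3/2, -pi/3): H = 0.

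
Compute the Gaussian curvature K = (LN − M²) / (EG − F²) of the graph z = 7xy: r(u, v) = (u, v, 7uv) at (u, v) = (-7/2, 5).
K = -784/53363025

Coefficients of the first fundamental form: E = 49*v^2 + 1, F = 49*u*v, G = 49*u^2 + 1.
Coefficients of the second fundamental form: L = 0, M = 7/sqrt(49*u^2 + 49*v^2 + 1), N = 0.
Assemble K = (LN − M²)/(EG − F²) = -49/(2401*u^4 + 4802*u^2*v^2 + 98*u^2 + 2401*v^4 + 98*v^2 + 1). At (u, v) = (-7/2, 5): K = -784/53363025.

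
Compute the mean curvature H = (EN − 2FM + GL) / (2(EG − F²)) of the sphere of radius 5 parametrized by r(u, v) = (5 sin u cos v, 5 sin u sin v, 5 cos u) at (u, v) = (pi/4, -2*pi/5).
H = -1/5

With E = 25, F = 0, G = 25*sin(u)^2, L = -5*sin(u)/Abs(sin(u)), M = 0, N = -5*sin(u)^3/Abs(sin(u)), assemble
  H = (EN − 2FM + GL) / (2(EG − F²)) = -sin(u)/(5*Abs(sin(u))).
At (u, v) = (pi/4, -2*pi/5): H = -1/5.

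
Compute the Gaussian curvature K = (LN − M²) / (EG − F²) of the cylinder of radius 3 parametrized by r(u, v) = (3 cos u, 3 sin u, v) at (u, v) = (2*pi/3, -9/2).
K = 0

Coefficients of the first fundamental form: E = 9, F = 0, G = 1.
Coefficients of the second fundamental form: L = -3, M = 0, N = 0.
Assemble K = (LN − M²)/(EG − F²) = 0. At (u, v) = (2*pi/3, -9/2): K = 0.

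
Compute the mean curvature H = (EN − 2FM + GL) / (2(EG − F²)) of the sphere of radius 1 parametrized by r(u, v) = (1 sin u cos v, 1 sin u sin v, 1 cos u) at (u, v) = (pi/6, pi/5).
H = -1

With E = 1, F = 0, G = sin(u)^2, L = -sin(u)/Abs(sin(u)), M = 0, N = -sin(u)^3/Abs(sin(u)), assemble
  H = (EN − 2FM + GL) / (2(EG − F²)) = -sin(u)/Abs(sin(u)).
At (u, v) = (pi/6, pi/5): H = -1.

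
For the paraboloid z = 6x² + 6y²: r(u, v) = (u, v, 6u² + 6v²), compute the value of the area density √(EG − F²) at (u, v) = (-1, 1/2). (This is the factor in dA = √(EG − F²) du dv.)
√(EG − F²)|_{(-1, 1/2)} = sqrt(181)

E = 144*u^2 + 1, F = 144*u*v, G = 144*v^2 + 1, so EG − F² = 144*u^2 + 144*v^2 + 1. Taking the positive square root: √(EG − F²) = sqrt(144*u^2 + 144*v^2 + 1). At (u, v) = (-1, 1/2): sqrt(181).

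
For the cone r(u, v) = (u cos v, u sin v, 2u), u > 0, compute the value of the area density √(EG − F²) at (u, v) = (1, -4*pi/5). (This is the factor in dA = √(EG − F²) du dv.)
√(EG − F²)|_{(1, -4*pi/5)} = sqrt(5)

E = 5, F = 0, G = u^2, so EG − F² = 5*u^2. Taking the positive square root: √(EG − F²) = sqrt(5)*Abs(u). At (u, v) = (1, -4*pi/5): sqrt(5).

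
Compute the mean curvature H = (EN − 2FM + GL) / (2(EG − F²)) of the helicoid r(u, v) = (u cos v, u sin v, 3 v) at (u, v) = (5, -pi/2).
H = 0

With E = 1, F = 0, G = u^2 + 9, L = 0, M = -3/sqrt(u^2 + 9), N = 0, assemble
  H = (EN − 2FM + GL) / (2(EG − F²)) = 0.
At (u, v) = (5, -pi/2): H = 0.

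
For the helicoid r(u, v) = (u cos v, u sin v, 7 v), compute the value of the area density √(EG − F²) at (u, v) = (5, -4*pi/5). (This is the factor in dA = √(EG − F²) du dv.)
√(EG − F²)|_{(5, -4*pi/5)} = sqrt(74)

E = 1, F = 0, G = u^2 + 49, so EG − F² = u^2 + 49. Taking the positive square root: √(EG − F²) = sqrt(u^2 + 49). At (u, v) = (5, -4*pi/5): sqrt(74).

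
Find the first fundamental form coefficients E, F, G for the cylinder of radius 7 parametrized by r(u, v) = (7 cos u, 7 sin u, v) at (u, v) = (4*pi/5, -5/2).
E = 49;  F = 0;  G = 1

Partials: r_u = (-7*sin(u), 7*cos(u), 0), r_v = (0, 0, 1). As functions of (u, v):
  E = r_u · r_u = 49,
  F = r_u · r_v = 0,
  G = r_v · r_v = 1.
Evaluating at (u, v) = (4*pi/5, -5/2): E = 49, F = 0, G = 1.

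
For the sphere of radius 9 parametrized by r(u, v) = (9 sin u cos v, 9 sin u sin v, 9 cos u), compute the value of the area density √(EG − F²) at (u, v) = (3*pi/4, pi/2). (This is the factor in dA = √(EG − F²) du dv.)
√(EG − F²)|_{(3*pi/4, pi/2)} = 81*sqrt(2)/2

E = 81, F = 0, G = 81*sin(u)^2, so EG − F² = 6561*sin(u)^2. Taking the positive square root: √(EG − F²) = 81*Abs(sin(u)). At (u, v) = (3*pi/4, pi/2): 81*sqrt(2)/2.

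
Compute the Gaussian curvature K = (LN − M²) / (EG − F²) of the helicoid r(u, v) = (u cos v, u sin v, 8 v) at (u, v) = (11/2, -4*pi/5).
K = -1024/142129

Coefficients of the first fundamental form: E = 1, F = 0, G = u^2 + 64.
Coefficients of the second fundamental form: L = 0, M = -8/sqrt(u^2 + 64), N = 0.
Assemble K = (LN − M²)/(EG − F²) = -64/(u^2 + 64)^2. At (u, v) = (11/2, -4*pi/5): K = -1024/142129.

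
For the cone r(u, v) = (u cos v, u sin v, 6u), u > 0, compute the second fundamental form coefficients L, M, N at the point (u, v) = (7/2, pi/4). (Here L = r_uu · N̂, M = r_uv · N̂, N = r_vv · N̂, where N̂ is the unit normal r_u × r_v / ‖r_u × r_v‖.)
L = 0;  M = 0;  N = 21*sqrt(37)/37

Compute the unit normal N̂(u, v) = (-6*sqrt(37)*u*cos(v)/(37*Abs(u)), -6*sqrt(37)*u*sin(v)/(37*Abs(u)), sqrt(37)*u/(37*Abs(u))), and the second partials r_uu, r_uv, r_vv. Take dot products:
  L(u, v) = r_uu · N̂ = 0,
  M(u, v) = r_uv · N̂ = 0,
  N(u, v) = r_vv · N̂ = 6*sqrt(37)*u^2/(37*Abs(u)).
Evaluating at (u, v) = (7/2, pi/4):
  L = 0, M = 0, N = 21*sqrt(37)/37.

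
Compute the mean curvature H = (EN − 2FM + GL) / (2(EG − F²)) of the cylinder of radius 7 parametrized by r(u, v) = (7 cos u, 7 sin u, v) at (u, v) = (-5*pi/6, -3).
H = -1/14

With E = 49, F = 0, G = 1, L = -7, M = 0, N = 0, assemble
  H = (EN − 2FM + GL) / (2(EG − F²)) = -1/14.
At (u, v) = (-5*pi/6, -3): H = -1/14.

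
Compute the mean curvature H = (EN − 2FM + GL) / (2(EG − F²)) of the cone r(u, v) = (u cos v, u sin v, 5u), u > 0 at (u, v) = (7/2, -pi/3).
H = 5*sqrt(26)/182

With E = 26, F = 0, G = u^2, L = 0, M = 0, N = 5*sqrt(26)*u^2/(26*Abs(u)), assemble
  H = (EN − 2FM + GL) / (2(EG − F²)) = 5*sqrt(26)/(52*Abs(u)).
At (u, v) = (7/2, -pi/3): H = 5*sqrt(26)/182.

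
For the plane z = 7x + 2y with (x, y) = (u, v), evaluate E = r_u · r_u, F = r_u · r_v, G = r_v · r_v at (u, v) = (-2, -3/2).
E = 50;  F = 14;  G = 5

Partials: r_u = (1, 0, 7), r_v = (0, 1, 2). As functions of (u, v):
  E = r_u · r_u = 50,
  F = r_u · r_v = 14,
  G = r_v · r_v = 5.
Evaluating at (u, v) = (-2, -3/2): E = 50, F = 14, G = 5.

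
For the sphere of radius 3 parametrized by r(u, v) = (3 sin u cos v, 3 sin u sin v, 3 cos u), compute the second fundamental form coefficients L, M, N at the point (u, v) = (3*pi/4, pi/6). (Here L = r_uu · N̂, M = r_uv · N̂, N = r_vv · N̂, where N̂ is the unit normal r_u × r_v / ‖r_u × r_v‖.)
L = -3;  M = 0;  N = -3/2

Compute the unit normal N̂(u, v) = (sin(u)^2*cos(v)/Abs(sin(u)), sin(u)^2*sin(v)/Abs(sin(u)), sin(2*u)/(2*Abs(sin(u)))), and the second partials r_uu, r_uv, r_vv. Take dot products:
  L(u, v) = r_uu · N̂ = -3*sin(u)/Abs(sin(u)),
  M(u, v) = r_uv · N̂ = 0,
  N(u, v) = r_vv · N̂ = -3*sin(u)^3/Abs(sin(u)).
Evaluating at (u, v) = (3*pi/4, pi/6):
  L = -3, M = 0, N = -3/2.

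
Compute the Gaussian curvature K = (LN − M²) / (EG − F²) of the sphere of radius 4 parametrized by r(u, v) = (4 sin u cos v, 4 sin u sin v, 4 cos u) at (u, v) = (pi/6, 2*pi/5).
K = 1/16

Coefficients of the first fundamental form: E = 16, F = 0, G = 16*sin(u)^2.
Coefficients of the second fundamental form: L = -4*sin(u)/Abs(sin(u)), M = 0, N = -4*sin(u)^3/Abs(sin(u)).
Assemble K = (LN − M²)/(EG − F²) = 1/16. At (u, v) = (pi/6, 2*pi/5): K = 1/16.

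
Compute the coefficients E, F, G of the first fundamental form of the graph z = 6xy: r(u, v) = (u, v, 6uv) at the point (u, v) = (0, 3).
E = 325;  F = 0;  G = 1

Partials: r_u = (1, 0, 6*v), r_v = (0, 1, 6*u). As functions of (u, v):
  E = r_u · r_u = 36*v^2 + 1,
  F = r_u · r_v = 36*u*v,
  G = r_v · r_v = 36*u^2 + 1.
Evaluating at (u, v) = (0, 3): E = 325, F = 0, G = 1.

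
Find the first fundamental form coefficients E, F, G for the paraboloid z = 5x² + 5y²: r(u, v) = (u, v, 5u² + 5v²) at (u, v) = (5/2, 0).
E = 626;  F = 0;  G = 1

Partials: r_u = (1, 0, 10*u), r_v = (0, 1, 10*v). As functions of (u, v):
  E = r_u · r_u = 100*u^2 + 1,
  F = r_u · r_v = 100*u*v,
  G = r_v · r_v = 100*v^2 + 1.
Evaluating at (u, v) = (5/2, 0): E = 626, F = 0, G = 1.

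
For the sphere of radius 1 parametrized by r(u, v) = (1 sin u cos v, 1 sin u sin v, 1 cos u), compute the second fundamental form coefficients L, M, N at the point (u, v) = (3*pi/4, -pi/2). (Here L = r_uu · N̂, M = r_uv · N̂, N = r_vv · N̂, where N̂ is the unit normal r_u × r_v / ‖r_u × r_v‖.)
L = -1;  M = 0;  N = -1/2

Compute the unit normal N̂(u, v) = (sin(u)^2*cos(v)/Abs(sin(u)), sin(u)^2*sin(v)/Abs(sin(u)), sin(2*u)/(2*Abs(sin(u)))), and the second partials r_uu, r_uv, r_vv. Take dot products:
  L(u, v) = r_uu · N̂ = -sin(u)/Abs(sin(u)),
  M(u, v) = r_uv · N̂ = 0,
  N(u, v) = r_vv · N̂ = -sin(u)^3/Abs(sin(u)).
Evaluating at (u, v) = (3*pi/4, -pi/2):
  L = -1, M = 0, N = -1/2.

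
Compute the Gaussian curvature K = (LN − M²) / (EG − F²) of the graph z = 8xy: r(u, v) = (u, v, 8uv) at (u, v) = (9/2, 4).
K = -64/5387041

Coefficients of the first fundamental form: E = 64*v^2 + 1, F = 64*u*v, G = 64*u^2 + 1.
Coefficients of the second fundamental form: L = 0, M = 8/sqrt(64*u^2 + 64*v^2 + 1), N = 0.
Assemble K = (LN − M²)/(EG − F²) = -64/(4096*u^4 + 8192*u^2*v^2 + 128*u^2 + 4096*v^4 + 128*v^2 + 1). At (u, v) = (9/2, 4): K = -64/5387041.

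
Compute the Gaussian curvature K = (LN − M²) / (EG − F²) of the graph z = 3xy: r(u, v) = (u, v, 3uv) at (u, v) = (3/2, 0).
K = -144/7225

Coefficients of the first fundamental form: E = 9*v^2 + 1, F = 9*u*v, G = 9*u^2 + 1.
Coefficients of the second fundamental form: L = 0, M = 3/sqrt(9*u^2 + 9*v^2 + 1), N = 0.
Assemble K = (LN − M²)/(EG − F²) = -9/(81*u^4 + 162*u^2*v^2 + 18*u^2 + 81*v^4 + 18*v^2 + 1). At (u, v) = (3/2, 0): K = -144/7225.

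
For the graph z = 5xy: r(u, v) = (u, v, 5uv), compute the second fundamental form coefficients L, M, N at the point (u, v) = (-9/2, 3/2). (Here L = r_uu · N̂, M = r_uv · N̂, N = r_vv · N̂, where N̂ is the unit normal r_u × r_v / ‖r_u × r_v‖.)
L = 0;  M = 5*sqrt(46)/161;  N = 0

Compute the unit normal N̂(u, v) = (-5*v/sqrt(25*u^2 + 25*v^2 + 1), -5*u/sqrt(25*u^2 + 25*v^2 + 1), 1/sqrt(25*u^2 + 25*v^2 + 1)), and the second partials r_uu, r_uv, r_vv. Take dot products:
  L(u, v) = r_uu · N̂ = 0,
  M(u, v) = r_uv · N̂ = 5/sqrt(25*u^2 + 25*v^2 + 1),
  N(u, v) = r_vv · N̂ = 0.
Evaluating at (u, v) = (-9/2, 3/2):
  L = 0, M = 5*sqrt(46)/161, N = 0.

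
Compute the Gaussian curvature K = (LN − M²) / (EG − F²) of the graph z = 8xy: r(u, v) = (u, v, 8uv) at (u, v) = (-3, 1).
K = -64/410881

Coefficients of the first fundamental form: E = 64*v^2 + 1, F = 64*u*v, G = 64*u^2 + 1.
Coefficients of the second fundamental form: L = 0, M = 8/sqrt(64*u^2 + 64*v^2 + 1), N = 0.
Assemble K = (LN − M²)/(EG − F²) = -64/(4096*u^4 + 8192*u^2*v^2 + 128*u^2 + 4096*v^4 + 128*v^2 + 1). At (u, v) = (-3, 1): K = -64/410881.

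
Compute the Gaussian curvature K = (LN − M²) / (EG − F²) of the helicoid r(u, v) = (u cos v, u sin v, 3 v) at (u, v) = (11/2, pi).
K = -144/24649

Coefficients of the first fundamental form: E = 1, F = 0, G = u^2 + 9.
Coefficients of the second fundamental form: L = 0, M = -3/sqrt(u^2 + 9), N = 0.
Assemble K = (LN − M²)/(EG − F²) = -9/(u^2 + 9)^2. At (u, v) = (11/2, pi): K = -144/24649.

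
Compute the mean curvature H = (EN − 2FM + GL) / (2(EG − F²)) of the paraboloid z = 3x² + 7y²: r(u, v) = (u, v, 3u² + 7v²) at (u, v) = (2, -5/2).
H = 4693*sqrt(1370)/1876900

With E = 36*u^2 + 1, F = 84*u*v, G = 196*v^2 + 1, L = 6/sqrt(36*u^2 + 196*v^2 + 1), M = 0, N = 14/sqrt(36*u^2 + 196*v^2 + 1), assemble
  H = (EN − 2FM + GL) / (2(EG − F²)) = 2*(126*u^2 + 294*v^2 + 5)/(36*u^2 + 196*v^2 + 1)^(3/2).
At (u, v) = (2, -5/2): H = 4693*sqrt(1370)/1876900.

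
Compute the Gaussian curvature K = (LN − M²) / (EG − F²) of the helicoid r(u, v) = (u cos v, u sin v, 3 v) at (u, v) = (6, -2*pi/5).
K = -1/225

Coefficients of the first fundamental form: E = 1, F = 0, G = u^2 + 9.
Coefficients of the second fundamental form: L = 0, M = -3/sqrt(u^2 + 9), N = 0.
Assemble K = (LN − M²)/(EG − F²) = -9/(u^2 + 9)^2. At (u, v) = (6, -2*pi/5): K = -1/225.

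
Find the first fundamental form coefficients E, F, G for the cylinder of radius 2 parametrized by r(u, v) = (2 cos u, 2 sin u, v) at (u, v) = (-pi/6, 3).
E = 4;  F = 0;  G = 1

Partials: r_u = (-2*sin(u), 2*cos(u), 0), r_v = (0, 0, 1). As functions of (u, v):
  E = r_u · r_u = 4,
  F = r_u · r_v = 0,
  G = r_v · r_v = 1.
Evaluating at (u, v) = (-pi/6, 3): E = 4, F = 0, G = 1.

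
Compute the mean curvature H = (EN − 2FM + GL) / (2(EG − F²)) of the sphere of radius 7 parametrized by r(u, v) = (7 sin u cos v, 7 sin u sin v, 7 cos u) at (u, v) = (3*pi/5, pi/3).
H = -1/7

With E = 49, F = 0, G = 49*sin(u)^2, L = -7*sin(u)/Abs(sin(u)), M = 0, N = -7*sin(u)^3/Abs(sin(u)), assemble
  H = (EN − 2FM + GL) / (2(EG − F²)) = -sin(u)/(7*Abs(sin(u))).
At (u, v) = (3*pi/5, pi/3): H = -1/7.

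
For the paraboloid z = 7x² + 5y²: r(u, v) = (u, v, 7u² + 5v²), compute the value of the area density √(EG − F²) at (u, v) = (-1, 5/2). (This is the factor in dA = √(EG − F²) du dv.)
√(EG − F²)|_{(-1, 5/2)} = sqrt(822)

E = 196*u^2 + 1, F = 140*u*v, G = 100*v^2 + 1, so EG − F² = 196*u^2 + 100*v^2 + 1. Taking the positive square root: √(EG − F²) = sqrt(196*u^2 + 100*v^2 + 1). At (u, v) = (-1, 5/2): sqrt(822).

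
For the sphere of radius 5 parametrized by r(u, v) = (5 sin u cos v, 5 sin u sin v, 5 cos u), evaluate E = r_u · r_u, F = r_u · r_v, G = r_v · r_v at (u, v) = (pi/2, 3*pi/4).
E = 25;  F = 0;  G = 25

Partials: r_u = (5*cos(u)*cos(v), 5*sin(v)*cos(u), -5*sin(u)), r_v = (-5*sin(u)*sin(v), 5*sin(u)*cos(v), 0). As functions of (u, v):
  E = r_u · r_u = 25,
  F = r_u · r_v = 0,
  G = r_v · r_v = 25*sin(u)^2.
Evaluating at (u, v) = (pi/2, 3*pi/4): E = 25, F = 0, G = 25.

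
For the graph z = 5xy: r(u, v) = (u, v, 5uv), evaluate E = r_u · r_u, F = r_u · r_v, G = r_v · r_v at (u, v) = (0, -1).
E = 26;  F = 0;  G = 1

Partials: r_u = (1, 0, 5*v), r_v = (0, 1, 5*u). As functions of (u, v):
  E = r_u · r_u = 25*v^2 + 1,
  F = r_u · r_v = 25*u*v,
  G = r_v · r_v = 25*u^2 + 1.
Evaluating at (u, v) = (0, -1): E = 26, F = 0, G = 1.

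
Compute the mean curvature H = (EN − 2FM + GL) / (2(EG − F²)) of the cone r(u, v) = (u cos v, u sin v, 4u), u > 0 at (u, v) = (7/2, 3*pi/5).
H = 4*sqrt(17)/119

With E = 17, F = 0, G = u^2, L = 0, M = 0, N = 4*sqrt(17)*u^2/(17*Abs(u)), assemble
  H = (EN − 2FM + GL) / (2(EG − F²)) = 2*sqrt(17)/(17*Abs(u)).
At (u, v) = (7/2, 3*pi/5): H = 4*sqrt(17)/119.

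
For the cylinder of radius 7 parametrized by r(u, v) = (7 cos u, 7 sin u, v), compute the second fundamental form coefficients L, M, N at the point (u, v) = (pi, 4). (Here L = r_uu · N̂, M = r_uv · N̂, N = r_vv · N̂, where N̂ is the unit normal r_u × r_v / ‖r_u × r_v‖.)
L = -7;  M = 0;  N = 0

Compute the unit normal N̂(u, v) = (cos(u), sin(u), 0), and the second partials r_uu, r_uv, r_vv. Take dot products:
  L(u, v) = r_uu · N̂ = -7,
  M(u, v) = r_uv · N̂ = 0,
  N(u, v) = r_vv · N̂ = 0.
Evaluating at (u, v) = (pi, 4):
  L = -7, M = 0, N = 0.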